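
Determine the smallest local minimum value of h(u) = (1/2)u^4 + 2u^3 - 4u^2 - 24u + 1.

-39

h'(u) = 2u^3 + 6u^2 - 8u - 24 = 0 at u = -3, -2, 2.
h''(u) = 6u^2 + 12u - 8. h''(-3) = 10 > 0 ⇒ local minimum; h''(-2) = -8 < 0 ⇒ local maximum; h''(2) = 40 > 0 ⇒ local minimum.
Thus h has its smallest local minimum at u = 2, with value -39.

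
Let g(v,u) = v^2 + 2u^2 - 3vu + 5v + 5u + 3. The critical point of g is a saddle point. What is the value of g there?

153

∂g/∂v = 2v - 3u + 5 = 0 and ∂g/∂u = -3v + 4u + 5 = 0, so (v, u) = (35, 25).
The Hessian has g_{vv} = 2, g_{uu} = 4, g_{vu} = -3, giving D = -1 < 0, so the point is a saddle point.
g(35, 25) = 153.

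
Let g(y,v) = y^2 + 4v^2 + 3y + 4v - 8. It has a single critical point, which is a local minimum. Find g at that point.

-45/4

∂g/∂y = 2y + 3 = 0 and ∂g/∂v = 8v + 4 = 0, so (y, v) = (-3/2, -1/2).
The Hessian has g_{yy} = 2, g_{vv} = 8, g_{yv} = 0, giving D = 16 > 0 with g_{yy} > 0, so the point is a local minimum.
g(-3/2, -1/2) = -45/4.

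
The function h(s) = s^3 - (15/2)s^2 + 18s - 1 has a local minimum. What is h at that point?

25/2

h'(s) = 3s^2 - 15s + 18. Setting h'(s) = 0 gives s ∈ {2, 3}.
Since h''(s) = 6s - 15, we get h''(2) = -3 < 0 ⇒ local maximum; h''(3) = 3 > 0 ⇒ local minimum.
Thus h has its local minimum at s = 3, with value 25/2.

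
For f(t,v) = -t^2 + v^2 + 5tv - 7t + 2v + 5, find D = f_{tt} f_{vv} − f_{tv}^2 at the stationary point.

-29

∂f/∂t = -2t + 5v - 7 = 0 and ∂f/∂v = 5t + 2v + 2 = 0, so (t, v) = (-24/29, 31/29).
The Hessian has f_{tt} = -2, f_{vv} = 2, f_{tv} = 5, giving D = -29 < 0, so the point is a saddle point.
D = (-2)·(2) − (5)^2 = -29.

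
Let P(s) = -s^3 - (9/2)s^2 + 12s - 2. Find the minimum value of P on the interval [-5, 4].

-90

The derivative is -3s^2 - 9s + 12, which vanishes at s = -4 and s = 1.
Candidates: P(-5) = -99/2,  P(-4) = -58,  P(1) = 9/2,  P(4) = -90.
The minimum over the interval is -90, attained at s = 4.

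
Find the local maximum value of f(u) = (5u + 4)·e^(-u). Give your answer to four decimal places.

4.0937

Differentiating with the product rule gives f'(u) = (-5u + 1)·e^(-u). Since e^(-u) > 0, the only critical point is u = 1/5.
f''(1/5) has the same sign as -5 < 0, so this is a local maximum.
f(1/5) = (5)·e^(-1/5) ≈ 4.0937.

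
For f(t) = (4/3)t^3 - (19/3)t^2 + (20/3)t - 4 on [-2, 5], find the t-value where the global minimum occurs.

-2

f'(t) = 4t^2 - (38/3)t + 20/3, which vanishes at t = 2/3 and t = 5/2.
Evaluating at the critical points and endpoints: f(-2) = -160/3; f(2/3) = -160/81; f(5/2) = -73/12; f(5) = 113/3.
Hence the absolute minimum is -160/3 at t = -2.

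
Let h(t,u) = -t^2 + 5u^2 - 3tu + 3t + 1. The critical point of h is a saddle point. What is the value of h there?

74/29

∂h/∂t = -2t - 3u + 3 = 0 and ∂h/∂u = -3t + 10u = 0, so (t, u) = (30/29, 9/29).
The Hessian has h_{tt} = -2, h_{uu} = 10, h_{tu} = -3, giving D = -29 < 0, so the point is a saddle point.
h(30/29, 9/29) = 74/29.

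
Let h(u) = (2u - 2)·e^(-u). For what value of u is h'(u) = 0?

h'(u) = 2·e^(-u) + (2u - 2)·(-1)·e^(-u) = (-2u + 4)·e^(-u). Since e^(-u) > 0, the only critical point is u = 2.
h''(2) has the same sign as -2 < 0, so this is a local maximum.
h(2) = (2)·e^(-2) ≈ 0.2707.

2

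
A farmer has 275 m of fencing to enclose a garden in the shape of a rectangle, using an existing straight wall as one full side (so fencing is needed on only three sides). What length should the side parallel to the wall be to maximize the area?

Let the sides perpendicular to the wall have length x and the parallel side y, so 2x + y = 275 and the area is A = xy = x(275 − 2x).
A'(x) = 275 − 4x = 0 gives x = 275/4, and A''(x) = −4 < 0 confirms a maximum.
Then y = 275 − 2·275/4 = 275/2 and A = 75625/8.

275/2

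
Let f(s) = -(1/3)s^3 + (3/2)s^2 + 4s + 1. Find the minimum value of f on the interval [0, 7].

-71/6

The derivative is -s^2 + 3s + 4, whose only zero in [0, 7] is s = 4.
Compare values at every candidate in [0, 7]: f(0) = 1, f(4) = 59/3, f(7) = -71/6.
Hence the absolute minimum is -71/6 at s = 7.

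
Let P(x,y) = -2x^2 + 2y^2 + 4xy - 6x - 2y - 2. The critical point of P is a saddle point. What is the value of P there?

-3/2

∂P/∂x = -4x + 4y - 6 = 0 and ∂P/∂y = 4x + 4y - 2 = 0, so (x, y) = (-1/2, 1).
The Hessian has P_{xx} = -4, P_{yy} = 4, P_{xy} = 4, giving D = -32 < 0, so the point is a saddle point.
P(-1/2, 1) = -3/2.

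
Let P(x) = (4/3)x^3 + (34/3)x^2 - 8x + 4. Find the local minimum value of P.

214/81

P'(x) = 4x^2 + (68/3)x - 8 = 0 at x = -6, 1/3.
Second-derivative test with P''(x) = 8x + 68/3: P''(-6) = -76/3 < 0 ⇒ local maximum; P''(1/3) = 76/3 > 0 ⇒ local minimum.
Thus P has its local minimum at x = 1/3, with value 214/81.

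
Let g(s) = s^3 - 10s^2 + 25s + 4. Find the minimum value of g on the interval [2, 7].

4

The derivative is 3s^2 - 20s + 25, whose only zero in [2, 7] is s = 5.
Compare values at every candidate in [2, 7]: g(2) = 22, g(5) = 4, g(7) = 32.
The minimum over the interval is 4, attained at s = 5.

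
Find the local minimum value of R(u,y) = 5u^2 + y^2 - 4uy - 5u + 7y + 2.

-61/2

∂R/∂u = 10u - 4y - 5 = 0 and ∂R/∂y = -4u + 2y + 7 = 0, so (u, y) = (-9/2, -25/2).
The Hessian has R_{uu} = 10, R_{yy} = 2, R_{uy} = -4, giving D = 4 > 0 with R_{uu} > 0, so the point is a local minimum.
R(-9/2, -25/2) = -61/2.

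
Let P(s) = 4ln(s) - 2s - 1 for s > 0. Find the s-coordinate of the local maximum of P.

P'(s) = 4/s − 2 = 0 gives s = 2.
P''(s) = -4/s², which is negative for s > 0, so this is a local maximum.
P(2) = 4·ln(2) - 4 - 1 ≈ -2.2274.

2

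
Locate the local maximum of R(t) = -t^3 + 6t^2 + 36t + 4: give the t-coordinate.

6

R'(t) = -3t^2 + 12t + 36 = 0 at t = -2, 6.
Second-derivative test with R''(t) = -6t + 12: R''(-2) = 24 > 0 ⇒ local minimum; R''(6) = -24 < 0 ⇒ local maximum.
So the local maximum value is R(6) = 220.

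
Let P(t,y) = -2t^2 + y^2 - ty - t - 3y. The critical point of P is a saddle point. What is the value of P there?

∂P/∂t = -4t - y - 1 = 0 and ∂P/∂y = -t + 2y - 3 = 0, so (t, y) = (-5/9, 11/9).
The Hessian has P_{tt} = -4, P_{yy} = 2, P_{ty} = -1, giving D = -9 < 0, so the point is a saddle point.
P(-5/9, 11/9) = -14/9.

-14/9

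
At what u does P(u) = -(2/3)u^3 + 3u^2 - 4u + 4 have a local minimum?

1

Critical points: P'(u) = -2u^2 + 6u - 4 vanishes at u = 1, 2.
P''(u) = -4u + 6. P''(1) = 2 > 0 ⇒ local minimum; P''(2) = -2 < 0 ⇒ local maximum.
Thus P has its local minimum at u = 1, with value 7/3.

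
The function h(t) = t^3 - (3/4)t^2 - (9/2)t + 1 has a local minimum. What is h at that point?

h'(t) = 3t^2 - (3/2)t - 9/2 = 0 at t = -1, 3/2.
h''(t) = 6t - 3/2. h''(-1) = -15/2 < 0 ⇒ local maximum; h''(3/2) = 15/2 > 0 ⇒ local minimum.
The local minimum is h(3/2) = -65/16.

-65/16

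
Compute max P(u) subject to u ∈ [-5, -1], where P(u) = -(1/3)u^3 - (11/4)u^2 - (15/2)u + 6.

P'(u) = -u^2 - (11/2)u - 15/2, which vanishes at u = -3 and u = -5/2.
Candidates: P(-5) = 197/12,  P(-3) = 51/4,  P(-5/2) = 613/48,  P(-1) = 133/12.
Hence the absolute maximum is 197/12 at u = -5.

197/12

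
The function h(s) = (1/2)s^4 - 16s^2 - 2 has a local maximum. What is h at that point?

Critical points: h'(s) = 2s^3 - 32s vanishes at s = -4, 0, 4.
h''(s) = 6s^2 - 32. h''(-4) = 64 > 0 ⇒ local minimum; h''(0) = -32 < 0 ⇒ local maximum; h''(4) = 64 > 0 ⇒ local minimum.
The local maximum is h(0) = -2.

-2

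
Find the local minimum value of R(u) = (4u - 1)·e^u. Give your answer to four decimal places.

By the product rule, R'(u) = (4u + 3)·e^u. Since e^u > 0, the only critical point is u = -3/4.
R''(-3/4) has the same sign as 4 > 0, so this is a local minimum.
R(-3/4) = (-4)·e^(-3/4) ≈ -1.8895.

-1.8895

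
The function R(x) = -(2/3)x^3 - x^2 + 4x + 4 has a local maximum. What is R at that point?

19/3

R'(x) = -2x^2 - 2x + 4 = 0 at x = -2, 1.
Second-derivative test with R''(x) = -4x - 2: R''(-2) = 6 > 0 ⇒ local minimum; R''(1) = -6 < 0 ⇒ local maximum.
So the local maximum value is R(1) = 19/3.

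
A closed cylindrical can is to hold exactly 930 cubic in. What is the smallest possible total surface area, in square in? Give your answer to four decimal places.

527.4361

With radius r and height h, πr²h = 930 so h = 930/(πr²), and S(r) = 2πr² + 2πrh = 2πr² + 2·930/r.
S'(r) = 4πr − 2·930/r² = 0 ⇒ r³ = 930/(2π), so r ≈ 5.2897 and h = 2r ≈ 10.5795.
S''(r) = 4π + 4·930/r³ > 0, so this is the minimum; S ≈ 527.4361.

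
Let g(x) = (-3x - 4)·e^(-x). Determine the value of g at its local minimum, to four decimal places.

-4.1868

Differentiating with the product rule gives g'(x) = (3x + 1)·e^(-x). Since e^(-x) > 0, the only critical point is x = -1/3.
g''(-1/3) has the same sign as 3 > 0, so this is a local minimum.
g(-1/3) = (-3)·e^(1/3) ≈ -4.1868.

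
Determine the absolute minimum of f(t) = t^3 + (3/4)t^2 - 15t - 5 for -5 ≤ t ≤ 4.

-145/4

The derivative is 3t^2 + (3/2)t - 15, which vanishes at t = -5/2 and t = 2.
Compare values at every candidate in [-5, 4]: f(-5) = -145/4; f(-5/2) = 345/16; f(2) = -24; f(4) = 11.
The minimum over the interval is -145/4, attained at t = -5.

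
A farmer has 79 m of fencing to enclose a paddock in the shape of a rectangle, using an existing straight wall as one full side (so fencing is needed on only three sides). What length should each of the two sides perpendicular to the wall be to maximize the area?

Let the sides perpendicular to the wall have length x and the parallel side y, so 2x + y = 79 and the area is A = xy = x(79 − 2x).
A'(x) = 79 − 4x = 0 gives x = 79/4, and A''(x) = −4 < 0 confirms a maximum.
Then y = 79 − 2·79/4 = 79/2 and A = 6241/8.

79/4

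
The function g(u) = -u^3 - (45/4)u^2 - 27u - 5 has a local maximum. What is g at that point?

Critical points: g'(u) = -3u^2 - (45/2)u - 27 vanishes at u = -6, -3/2.
g''(u) = -6u - 45/2. g''(-6) = 27/2 > 0 ⇒ local minimum; g''(-3/2) = -27/2 < 0 ⇒ local maximum.
So the local maximum value is g(-3/2) = 217/16.

217/16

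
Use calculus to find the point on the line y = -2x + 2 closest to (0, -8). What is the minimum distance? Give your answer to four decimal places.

4.4721

Minimize D(x)^2 = (x + 0)^2 + (-2x + 10)^2.
d/dx[D^2] = 2(x + 0) + 2·(-2)·(-2x + 10) = 0 ⇒ x = 4.
Then y = -6 and the distance is √(20) ≈ 4.4721.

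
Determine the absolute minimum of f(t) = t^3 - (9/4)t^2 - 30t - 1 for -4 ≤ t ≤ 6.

-93

The derivative is 3t^2 - (9/2)t - 30, which vanishes at t = -5/2 and t = 4.
Compare values at every candidate in [-4, 6]: f(-4) = 19; f(-5/2) = 709/16; f(4) = -93; f(6) = -46.
The minimum over the interval is -93, attained at t = 4.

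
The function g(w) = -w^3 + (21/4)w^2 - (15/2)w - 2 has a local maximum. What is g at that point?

Critical points: g'(w) = -3w^2 + (21/2)w - 15/2 vanishes at w = 1, 5/2.
g''(w) = -6w + 21/2. g''(1) = 9/2 > 0 ⇒ local minimum; g''(5/2) = -9/2 < 0 ⇒ local maximum.
So the local maximum value is g(5/2) = -57/16.

-57/16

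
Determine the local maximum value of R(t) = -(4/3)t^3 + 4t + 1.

R'(t) = -4t^2 + 4 = 0 at t = -1, 1.
Since R''(t) = -8t, we get R''(-1) = 8 > 0 ⇒ local minimum; R''(1) = -8 < 0 ⇒ local maximum.
The local maximum is R(1) = 11/3.

11/3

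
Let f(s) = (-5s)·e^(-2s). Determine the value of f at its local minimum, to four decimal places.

-0.9197

Differentiating with the product rule gives f'(s) = (10s - 5)·e^(-2s). Since e^(-2s) > 0, the only critical point is s = 1/2.
f''(1/2) has the same sign as 10 > 0, so this is a local minimum.
f(1/2) = (-5/2)·e^(-1) ≈ -0.9197.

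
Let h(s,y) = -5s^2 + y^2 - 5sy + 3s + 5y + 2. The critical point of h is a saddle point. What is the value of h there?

∂h/∂s = -10s - 5y + 3 = 0 and ∂h/∂y = -5s + 2y + 5 = 0, so (s, y) = (31/45, -7/9).
The Hessian has h_{ss} = -10, h_{yy} = 2, h_{sy} = -5, giving D = -45 < 0, so the point is a saddle point.
h(31/45, -7/9) = 49/45.

49/45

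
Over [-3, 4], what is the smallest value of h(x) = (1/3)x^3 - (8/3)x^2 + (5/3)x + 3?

h'(x) = x^2 - (16/3)x + 5/3, whose only zero in [-3, 4] is x = 1/3.
Compare values at every candidate in [-3, 4]: h(-3) = -35,  h(1/3) = 265/81,  h(4) = -35/3.
The minimum over the interval is -35, attained at x = -3.

-35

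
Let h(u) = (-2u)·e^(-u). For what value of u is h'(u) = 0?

1

Differentiating with the product rule gives h'(u) = (2u - 2)·e^(-u). Since e^(-u) > 0, the only critical point is u = 1.
h''(1) has the same sign as 2 > 0, so this is a local minimum.
h(1) = (-2)·e^(-1) ≈ -0.7358.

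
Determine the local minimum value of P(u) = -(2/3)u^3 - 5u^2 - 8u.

P'(u) = -2u^2 - 10u - 8 = 0 at u = -4, -1.
P''(u) = -4u - 10. P''(-4) = 6 > 0 ⇒ local minimum; P''(-1) = -6 < 0 ⇒ local maximum.
So the local minimum value is P(-4) = -16/3.

-16/3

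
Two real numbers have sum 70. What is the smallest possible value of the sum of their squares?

2450

With a + b = 70, a^2 + b^2 = a^2 + (70 − a)^2.
The derivative 2a − 2(70 − a) = 4a − 140 vanishes at a = 35; second derivative 4 > 0, a minimum.
The minimum is 2·(35)^2 = 2450.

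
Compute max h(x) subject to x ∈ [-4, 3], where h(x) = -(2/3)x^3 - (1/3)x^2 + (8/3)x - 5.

The derivative is -2x^2 - (2/3)x + 8/3, which vanishes at x = -4/3 and x = 1.
Compare values at every candidate in [-4, 3]: h(-4) = 65/3; h(-4/3) = -613/81; h(1) = -10/3; h(3) = -18.
Hence the absolute maximum is 65/3 at x = -4.

65/3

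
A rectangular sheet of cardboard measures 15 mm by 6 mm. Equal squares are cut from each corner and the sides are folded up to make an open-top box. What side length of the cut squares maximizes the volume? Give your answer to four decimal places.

1.3206

With cut size x, the volume is V(x) = x(15 − 2x)(6 − 2x) for 0 < x < 3.
V'(x) = 12x^2 − 84x + 90. Setting V'(x) = 0 gives x ≈ 1.3206 (the root in (0, 3)).
V''(x) = 24x − 84 is negative there, so this is the maximum; V ≈ 54.8191.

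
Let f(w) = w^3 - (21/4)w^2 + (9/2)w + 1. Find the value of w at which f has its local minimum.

f'(w) = 3w^2 - (21/2)w + 9/2. Setting f'(w) = 0 gives w ∈ {1/2, 3}.
Second-derivative test with f''(w) = 6w - 21/2: f''(1/2) = -15/2 < 0 ⇒ local maximum; f''(3) = 15/2 > 0 ⇒ local minimum.
The local minimum is f(3) = -23/4.

3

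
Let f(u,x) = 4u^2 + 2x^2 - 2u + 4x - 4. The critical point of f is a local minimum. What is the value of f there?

∂f/∂u = 8u - 2 = 0 and ∂f/∂x = 4x + 4 = 0, so (u, x) = (1/4, -1).
The Hessian has f_{uu} = 8, f_{xx} = 4, f_{ux} = 0, giving D = 32 > 0 with f_{uu} > 0, so the point is a local minimum.
f(1/4, -1) = -25/4.

-25/4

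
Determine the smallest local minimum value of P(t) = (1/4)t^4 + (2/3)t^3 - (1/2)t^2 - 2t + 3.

17/12

P'(t) = t^3 + 2t^2 - t - 2 = 0 at t = -2, -1, 1.
Second-derivative test with P''(t) = 3t^2 + 4t - 1: P''(-2) = 3 > 0 ⇒ local minimum; P''(-1) = -2 < 0 ⇒ local maximum; P''(1) = 6 > 0 ⇒ local minimum.
The smallest local minimum is P(1) = 17/12.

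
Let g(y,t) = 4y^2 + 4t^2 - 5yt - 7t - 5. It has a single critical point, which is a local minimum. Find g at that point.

-391/39

∂g/∂y = 8y - 5t = 0 and ∂g/∂t = -5y + 8t - 7 = 0, so (y, t) = (35/39, 56/39).
The Hessian has g_{yy} = 8, g_{tt} = 8, g_{yt} = -5, giving D = 39 > 0 with g_{yy} > 0, so the point is a local minimum.
g(35/39, 56/39) = -391/39.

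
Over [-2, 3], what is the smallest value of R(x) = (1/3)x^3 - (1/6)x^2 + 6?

Differentiating, R'(x) = x^2 - (1/3)x; which vanishes at x = 0 and x = 1/3.
Compare values at every candidate in [-2, 3]: R(-2) = 8/3; R(0) = 6; R(1/3) = 971/162; R(3) = 27/2.
So the minimum is R(-2) = 8/3.

8/3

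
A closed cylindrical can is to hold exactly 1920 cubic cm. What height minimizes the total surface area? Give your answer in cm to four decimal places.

With radius r and height h, πr²h = 1920 so h = 1920/(πr²), and S(r) = 2πr² + 2πrh = 2πr² + 2·1920/r.
S'(r) = 4πr − 2·1920/r² = 0 ⇒ r³ = 1920/(2π), so r ≈ 6.7356 and h = 2r ≈ 13.4711.
S''(r) = 4π + 4·1920/r³ > 0, so this is the minimum; S ≈ 855.1626.

13.4711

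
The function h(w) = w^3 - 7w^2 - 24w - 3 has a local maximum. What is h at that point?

h'(w) = 3w^2 - 14w - 24. Setting h'(w) = 0 gives w ∈ {-4/3, 6}.
Since h''(w) = 6w - 14, we get h''(-4/3) = -22 < 0 ⇒ local maximum; h''(6) = 22 > 0 ⇒ local minimum.
So the local maximum value is h(-4/3) = 383/27.

383/27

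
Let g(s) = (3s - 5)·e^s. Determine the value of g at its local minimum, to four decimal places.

g'(s) = 3·e^s + (3s - 5)·1·e^s = (3s - 2)·e^s. Since e^s > 0, the only critical point is s = 2/3.
g''(2/3) has the same sign as 3 > 0, so this is a local minimum.
g(2/3) = (-3)·e^(2/3) ≈ -5.8432.

-5.8432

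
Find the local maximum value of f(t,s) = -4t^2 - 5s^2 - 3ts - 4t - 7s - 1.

121/71

∂f/∂t = -8t - 3s - 4 = 0 and ∂f/∂s = -3t - 10s - 7 = 0, so (t, s) = (-19/71, -44/71).
The Hessian has f_{tt} = -8, f_{ss} = -10, f_{ts} = -3, giving D = 71 > 0 with f_{tt} < 0, so the point is a local maximum.
f(-19/71, -44/71) = 121/71.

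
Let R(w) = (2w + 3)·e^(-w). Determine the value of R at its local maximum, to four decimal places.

3.2974

Differentiating with the product rule gives R'(w) = (-2w - 1)·e^(-w). Since e^(-w) > 0, the only critical point is w = -1/2.
R''(-1/2) has the same sign as -2 < 0, so this is a local maximum.
R(-1/2) = (2)·e^(1/2) ≈ 3.2974.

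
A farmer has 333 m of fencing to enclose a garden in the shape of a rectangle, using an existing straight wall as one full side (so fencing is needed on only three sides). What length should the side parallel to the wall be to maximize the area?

Let the sides perpendicular to the wall have length x and the parallel side y, so 2x + y = 333 and the area is A = xy = x(333 − 2x).
A'(x) = 333 − 4x = 0 gives x = 333/4, and A''(x) = −4 < 0 confirms a maximum.
Then y = 333 − 2·333/4 = 333/2 and A = 110889/8.

333/2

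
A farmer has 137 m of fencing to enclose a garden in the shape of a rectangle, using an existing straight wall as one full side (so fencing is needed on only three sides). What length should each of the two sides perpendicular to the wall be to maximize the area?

Let the sides perpendicular to the wall have length x and the parallel side y, so 2x + y = 137 and the area is A = xy = x(137 − 2x).
A'(x) = 137 − 4x = 0 gives x = 137/4, and A''(x) = −4 < 0 confirms a maximum.
Then y = 137 − 2·137/4 = 137/2 and A = 18769/8.

137/4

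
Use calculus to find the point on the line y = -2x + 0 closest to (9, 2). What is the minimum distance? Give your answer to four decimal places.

8.9443

Minimize D(x)^2 = (x - 9)^2 + (-2x - 2)^2.
d/dx[D^2] = 2(x - 9) + 2·(-2)·(-2x - 2) = 0 ⇒ x = 1.
Then y = -2 and the distance is √(80) ≈ 8.9443.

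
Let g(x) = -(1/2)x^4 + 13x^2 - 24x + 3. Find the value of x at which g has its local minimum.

1

g'(x) = -2x^3 + 26x - 24. Setting g'(x) = 0 gives x ∈ {-4, 1, 3}.
g''(x) = -6x^2 + 26. g''(-4) = -70 < 0 ⇒ local maximum; g''(1) = 20 > 0 ⇒ local minimum; g''(3) = -28 < 0 ⇒ local maximum.
Thus g has its local minimum at x = 1, with value -17/2.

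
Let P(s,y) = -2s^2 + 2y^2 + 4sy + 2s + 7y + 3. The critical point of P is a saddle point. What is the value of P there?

-25/16

∂P/∂s = -4s + 4y + 2 = 0 and ∂P/∂y = 4s + 4y + 7 = 0, so (s, y) = (-5/8, -9/8).
The Hessian has P_{ss} = -4, P_{yy} = 4, P_{sy} = 4, giving D = -32 < 0, so the point is a saddle point.
P(-5/8, -9/8) = -25/16.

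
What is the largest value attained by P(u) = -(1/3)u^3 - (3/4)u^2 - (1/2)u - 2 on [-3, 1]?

7/4

Differentiating, P'(u) = -u^2 - (3/2)u - 1/2; which vanishes at u = -1 and u = -1/2.
Compare values at every candidate in [-3, 1]: P(-3) = 7/4; P(-1) = -23/12; P(-1/2) = -91/48; P(1) = -43/12.
So the maximum is P(-3) = 7/4.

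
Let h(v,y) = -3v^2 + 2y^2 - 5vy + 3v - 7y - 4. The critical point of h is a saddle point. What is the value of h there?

-430/49

∂h/∂v = -6v - 5y + 3 = 0 and ∂h/∂y = -5v + 4y - 7 = 0, so (v, y) = (-23/49, 57/49).
The Hessian has h_{vv} = -6, h_{yy} = 4, h_{vy} = -5, giving D = -49 < 0, so the point is a saddle point.
h(-23/49, 57/49) = -430/49.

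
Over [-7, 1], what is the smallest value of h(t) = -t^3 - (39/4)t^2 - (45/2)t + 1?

-129/4

Differentiating, h'(t) = -3t^2 - (39/2)t - 45/2; which vanishes at t = -5 and t = -3/2.
Compare values at every candidate in [-7, 1]: h(-7) = 95/4; h(-5) = -21/4; h(-3/2) = 259/16; h(1) = -129/4.
So the minimum is h(1) = -129/4.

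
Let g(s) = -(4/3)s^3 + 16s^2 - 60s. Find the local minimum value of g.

Critical points: g'(s) = -4s^2 + 32s - 60 vanishes at s = 3, 5.
Second-derivative test with g''(s) = -8s + 32: g''(3) = 8 > 0 ⇒ local minimum; g''(5) = -8 < 0 ⇒ local maximum.
So the local minimum value is g(3) = -72.

-72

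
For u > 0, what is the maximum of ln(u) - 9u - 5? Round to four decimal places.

f'(u) = 1/u − 9 = 0 gives u = 1/9.
f''(u) = -1/u², which is negative for u > 0, so this is a local maximum.
f(1/9) = 1·ln(1/9) - 1 - 5 ≈ -8.1972.

-8.1972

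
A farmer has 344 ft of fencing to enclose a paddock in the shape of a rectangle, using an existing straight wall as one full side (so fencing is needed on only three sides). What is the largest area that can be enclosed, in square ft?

Let the sides perpendicular to the wall have length x and the parallel side y, so 2x + y = 344 and the area is A = xy = x(344 − 2x).
A'(x) = 344 − 4x = 0 gives x = 86, and A''(x) = −4 < 0 confirms a maximum.
Then y = 344 − 2·86 = 172 and A = 14792.

14792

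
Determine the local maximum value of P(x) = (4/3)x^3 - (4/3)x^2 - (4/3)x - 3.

-223/81

Critical points: P'(x) = 4x^2 - (8/3)x - 4/3 vanishes at x = -1/3, 1.
Second-derivative test with P''(x) = 8x - 8/3: P''(-1/3) = -16/3 < 0 ⇒ local maximum; P''(1) = 16/3 > 0 ⇒ local minimum.
So the local maximum value is P(-1/3) = -223/81.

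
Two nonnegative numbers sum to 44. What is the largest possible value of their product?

484

With x + y = 44, the product is P(x) = x(44 − x).
P'(x) = 44 − 2x = 0 gives x = 22; P'' = −2 < 0, so this is the maximum.
P = 22·22 = 484.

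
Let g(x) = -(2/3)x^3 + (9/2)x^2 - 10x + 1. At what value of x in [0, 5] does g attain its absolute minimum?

Differentiating, g'(x) = -2x^2 + 9x - 10; which vanishes at x = 2 and x = 5/2.
Evaluating at the critical points and endpoints: g(0) = 1; g(2) = -19/3; g(5/2) = -151/24; g(5) = -119/6.
The minimum over the interval is -119/6, attained at x = 5.

5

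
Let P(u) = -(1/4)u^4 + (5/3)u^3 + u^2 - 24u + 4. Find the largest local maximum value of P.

116/3

P'(u) = -u^3 + 5u^2 + 2u - 24 = 0 at u = -2, 3, 4.
P''(u) = -3u^2 + 10u + 2. P''(-2) = -30 < 0 ⇒ local maximum; P''(3) = 5 > 0 ⇒ local minimum; P''(4) = -6 < 0 ⇒ local maximum.
Thus P has its largest local maximum at u = -2, with value 116/3.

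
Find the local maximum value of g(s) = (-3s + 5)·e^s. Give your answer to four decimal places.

5.8432

g'(s) = (-3)·e^s + (-3s + 5)·1·e^s = (-3s + 2)·e^s. Since e^s > 0, the only critical point is s = 2/3.
g''(2/3) has the same sign as -3 < 0, so this is a local maximum.
g(2/3) = (3)·e^(2/3) ≈ 5.8432.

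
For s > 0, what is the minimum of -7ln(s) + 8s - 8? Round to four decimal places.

P'(s) = -7/s + 8 = 0 gives s = 7/8.
P''(s) = 7/s², which is positive for s > 0, so this is a local minimum.
P(7/8) = -7·ln(7/8) + 7 - 8 ≈ -0.0653.

-0.0653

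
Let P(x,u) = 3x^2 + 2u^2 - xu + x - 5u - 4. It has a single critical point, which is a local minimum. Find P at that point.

-164/23

∂P/∂x = 6x - u + 1 = 0 and ∂P/∂u = -x + 4u - 5 = 0, so (x, u) = (1/23, 29/23).
The Hessian has P_{xx} = 6, P_{uu} = 4, P_{xu} = -1, giving D = 23 > 0 with P_{xx} > 0, so the point is a local minimum.
P(1/23, 29/23) = -164/23.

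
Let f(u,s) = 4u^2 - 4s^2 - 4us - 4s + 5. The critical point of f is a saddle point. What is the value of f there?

∂f/∂u = 8u - 4s = 0 and ∂f/∂s = -4u - 8s - 4 = 0, so (u, s) = (-1/5, -2/5).
The Hessian has f_{uu} = 8, f_{ss} = -8, f_{us} = -4, giving D = -80 < 0, so the point is a saddle point.
f(-1/5, -2/5) = 29/5.

29/5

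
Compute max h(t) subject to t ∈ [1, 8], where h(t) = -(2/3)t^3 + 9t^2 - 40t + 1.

-92/3

Differentiating, h'(t) = -2t^2 + 18t - 40; which vanishes at t = 4 and t = 5.
Evaluating at the critical points and endpoints: h(1) = -92/3,  h(4) = -173/3,  h(5) = -172/3,  h(8) = -253/3.
Hence the absolute maximum is -92/3 at t = 1.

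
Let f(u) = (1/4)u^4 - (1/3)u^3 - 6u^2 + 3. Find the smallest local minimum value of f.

f'(u) = u^3 - u^2 - 12u = 0 at u = -3, 0, 4.
Second-derivative test with f''(u) = 3u^2 - 2u - 12: f''(-3) = 21 > 0 ⇒ local minimum; f''(0) = -12 < 0 ⇒ local maximum; f''(4) = 28 > 0 ⇒ local minimum.
The smallest local minimum is f(4) = -151/3.

-151/3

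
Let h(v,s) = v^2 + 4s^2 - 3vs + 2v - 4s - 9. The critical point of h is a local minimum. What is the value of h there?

∂h/∂v = 2v - 3s + 2 = 0 and ∂h/∂s = -3v + 8s - 4 = 0, so (v, s) = (-4/7, 2/7).
The Hessian has h_{vv} = 2, h_{ss} = 8, h_{vs} = -3, giving D = 7 > 0 with h_{vv} > 0, so the point is a local minimum.
h(-4/7, 2/7) = -71/7.

-71/7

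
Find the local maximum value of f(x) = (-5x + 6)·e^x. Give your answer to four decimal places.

By the product rule, f'(x) = (-5x + 1)·e^x. Since e^x > 0, the only critical point is x = 1/5.
f''(1/5) has the same sign as -5 < 0, so this is a local maximum.
f(1/5) = (5)·e^(1/5) ≈ 6.1070.

6.1070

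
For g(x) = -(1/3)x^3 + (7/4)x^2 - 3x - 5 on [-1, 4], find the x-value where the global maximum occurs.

Differentiating, g'(x) = -x^2 + (7/2)x - 3; which vanishes at x = 3/2 and x = 2.
Evaluating at the critical points and endpoints: g(-1) = 1/12; g(3/2) = -107/16; g(2) = -20/3; g(4) = -31/3.
Hence the absolute maximum is 1/12 at x = -1.

-1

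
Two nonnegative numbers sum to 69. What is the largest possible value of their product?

With x + y = 69, the product is P(x) = x(69 − x).
P'(x) = 69 − 2x = 0 gives x = 69/2; P'' = −2 < 0, so this is the maximum.
P = 69/2·69/2 = 4761/4.

4761/4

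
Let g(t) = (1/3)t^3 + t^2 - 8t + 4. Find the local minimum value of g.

g'(t) = t^2 + 2t - 8 = 0 at t = -4, 2.
Since g''(t) = 2t + 2, we get g''(-4) = -6 < 0 ⇒ local maximum; g''(2) = 6 > 0 ⇒ local minimum.
The local minimum is g(2) = -16/3.

-16/3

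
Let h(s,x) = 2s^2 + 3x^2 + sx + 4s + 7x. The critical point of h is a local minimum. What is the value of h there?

∂h/∂s = 4s + x + 4 = 0 and ∂h/∂x = s + 6x + 7 = 0, so (s, x) = (-17/23, -24/23).
The Hessian has h_{ss} = 4, h_{xx} = 6, h_{sx} = 1, giving D = 23 > 0 with h_{ss} > 0, so the point is a local minimum.
h(-17/23, -24/23) = -118/23.

-118/23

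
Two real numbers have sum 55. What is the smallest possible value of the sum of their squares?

With a + b = 55, a^2 + b^2 = a^2 + (55 − a)^2.
The derivative 2a − 2(55 − a) = 4a − 110 vanishes at a = 55/2; second derivative 4 > 0, a minimum.
The minimum is 2·(55/2)^2 = 3025/2.

3025/2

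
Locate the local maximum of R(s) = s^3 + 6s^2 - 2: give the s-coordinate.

R'(s) = 3s^2 + 12s. Setting R'(s) = 0 gives s ∈ {-4, 0}.
R''(s) = 6s + 12. R''(-4) = -12 < 0 ⇒ local maximum; R''(0) = 12 > 0 ⇒ local minimum.
The local maximum is R(-4) = 30.

-4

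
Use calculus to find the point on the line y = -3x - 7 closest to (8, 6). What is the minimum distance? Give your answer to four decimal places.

11.7004

Minimize D(x)^2 = (x - 8)^2 + (-3x - 13)^2.
d/dx[D^2] = 2(x - 8) + 2·(-3)·(-3x - 13) = 0 ⇒ x = -31/10.
Then y = 23/10 and the distance is √(1369/10) ≈ 11.7004.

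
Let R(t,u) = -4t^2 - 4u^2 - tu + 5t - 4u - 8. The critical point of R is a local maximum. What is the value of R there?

∂R/∂t = -8t - u + 5 = 0 and ∂R/∂u = -t - 8u - 4 = 0, so (t, u) = (44/63, -37/63).
The Hessian has R_{tt} = -8, R_{uu} = -8, R_{tu} = -1, giving D = 63 > 0 with R_{tt} < 0, so the point is a local maximum.
R(44/63, -37/63) = -320/63.

-320/63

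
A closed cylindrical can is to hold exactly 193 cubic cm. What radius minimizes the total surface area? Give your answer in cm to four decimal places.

With radius r and height h, πr²h = 193 so h = 193/(πr²), and S(r) = 2πr² + 2πrh = 2πr² + 2·193/r.
S'(r) = 4πr − 2·193/r² = 0 ⇒ r³ = 193/(2π), so r ≈ 3.1318 and h = 2r ≈ 6.2636.
S''(r) = 4π + 4·193/r³ > 0, so this is the minimum; S ≈ 184.8784.

3.1318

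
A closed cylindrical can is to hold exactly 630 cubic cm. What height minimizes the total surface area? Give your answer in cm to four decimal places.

With radius r and height h, πr²h = 630 so h = 630/(πr²), and S(r) = 2πr² + 2πrh = 2πr² + 2·630/r.
S'(r) = 4πr − 2·630/r² = 0 ⇒ r³ = 630/(2π), so r ≈ 4.6457 and h = 2r ≈ 9.2915.
S''(r) = 4π + 4·630/r³ > 0, so this is the minimum; S ≈ 406.8256.

9.2915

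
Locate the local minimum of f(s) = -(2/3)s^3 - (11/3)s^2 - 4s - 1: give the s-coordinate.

Critical points: f'(s) = -2s^2 - (22/3)s - 4 vanishes at s = -3, -2/3.
Since f''(s) = -4s - 22/3, we get f''(-3) = 14/3 > 0 ⇒ local minimum; f''(-2/3) = -14/3 < 0 ⇒ local maximum.
The local minimum is f(-3) = -4.

-3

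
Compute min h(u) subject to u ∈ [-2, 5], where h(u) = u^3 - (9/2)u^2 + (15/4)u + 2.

-63/2

Differentiating, h'(u) = 3u^2 - 9u + 15/4; which vanishes at u = 1/2 and u = 5/2.
Evaluating at the critical points and endpoints: h(-2) = -63/2, h(1/2) = 23/8, h(5/2) = -9/8, h(5) = 133/4.
Hence the absolute minimum is -63/2 at u = -2.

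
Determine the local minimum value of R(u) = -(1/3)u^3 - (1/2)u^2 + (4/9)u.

R'(u) = -u^2 - u + 4/9. Setting R'(u) = 0 gives u ∈ {-4/3, 1/3}.
Since R''(u) = -2u - 1, we get R''(-4/3) = 5/3 > 0 ⇒ local minimum; R''(1/3) = -5/3 < 0 ⇒ local maximum.
The local minimum is R(-4/3) = -56/81.

-56/81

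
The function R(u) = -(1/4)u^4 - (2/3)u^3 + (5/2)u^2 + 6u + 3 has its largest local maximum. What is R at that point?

47/3

Critical points: R'(u) = -u^3 - 2u^2 + 5u + 6 vanishes at u = -3, -1, 2.
Since R''(u) = -3u^2 - 4u + 5, we get R''(-3) = -10 < 0 ⇒ local maximum; R''(-1) = 6 > 0 ⇒ local minimum; R''(2) = -15 < 0 ⇒ local maximum.
Thus R has its largest local maximum at u = 2, with value 47/3.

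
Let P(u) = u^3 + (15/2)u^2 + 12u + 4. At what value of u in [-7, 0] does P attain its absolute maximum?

P'(u) = 3u^2 + 15u + 12, which vanishes at u = -4 and u = -1.
Candidates: P(-7) = -111/2; P(-4) = 12; P(-1) = -3/2; P(0) = 4.
So the maximum is P(-4) = 12.

-4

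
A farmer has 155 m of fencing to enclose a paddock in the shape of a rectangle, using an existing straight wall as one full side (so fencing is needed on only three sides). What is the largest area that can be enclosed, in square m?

Let the sides perpendicular to the wall have length x and the parallel side y, so 2x + y = 155 and the area is A = xy = x(155 − 2x).
A'(x) = 155 − 4x = 0 gives x = 155/4, and A''(x) = −4 < 0 confirms a maximum.
Then y = 155 − 2·155/4 = 155/2 and A = 24025/8.

24025/8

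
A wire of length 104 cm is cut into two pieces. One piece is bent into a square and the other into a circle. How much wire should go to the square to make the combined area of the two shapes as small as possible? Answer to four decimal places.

Let x be the length used for the square. Square side x/4; circle radius (104−x)/(2π).
A(x) = (x/4)² + π·((104−x)/(2π))² = x²/16 + (104−x)²/(4π) for 0 ≤ x ≤ 104. A'(x) = x/8 − (104−x)/(2π) = 0 gives x = 4·104/(π+4) ≈ 58.2503.
A'' = 1/8 + 1/(2π) > 0, so this gives the minimum combined area; x ≈ 58.2503 cm to the square.

58.2503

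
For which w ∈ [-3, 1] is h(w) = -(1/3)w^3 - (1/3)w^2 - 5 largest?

-3

Differentiating, h'(w) = -w^2 - (2/3)w; which vanishes at w = -2/3 and w = 0.
Evaluating at the critical points and endpoints: h(-3) = 1,  h(-2/3) = -409/81,  h(0) = -5,  h(1) = -17/3.
The maximum over the interval is 1, attained at w = -3.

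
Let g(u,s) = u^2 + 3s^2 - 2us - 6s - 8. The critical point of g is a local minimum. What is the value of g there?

-25/2

∂g/∂u = 2u - 2s = 0 and ∂g/∂s = -2u + 6s - 6 = 0, so (u, s) = (3/2, 3/2).
The Hessian has g_{uu} = 2, g_{ss} = 6, g_{us} = -2, giving D = 8 > 0 with g_{uu} > 0, so the point is a local minimum.
g(3/2, 3/2) = -25/2.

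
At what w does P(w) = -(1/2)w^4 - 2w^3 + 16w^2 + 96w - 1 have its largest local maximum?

4

P'(w) = -2w^3 - 6w^2 + 32w + 96 = 0 at w = -4, -3, 4.
P''(w) = -6w^2 - 12w + 32. P''(-4) = -16 < 0 ⇒ local maximum; P''(-3) = 14 > 0 ⇒ local minimum; P''(4) = -112 < 0 ⇒ local maximum.
The largest local maximum is P(4) = 383.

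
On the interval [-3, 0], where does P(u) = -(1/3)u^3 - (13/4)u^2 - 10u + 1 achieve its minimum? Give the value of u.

The derivative is -u^2 - (13/2)u - 10, whose only zero in [-3, 0] is u = -5/2.
Evaluating at the critical points and endpoints: P(-3) = 43/4,  P(-5/2) = 523/48,  P(0) = 1.
So the minimum is P(0) = 1.

0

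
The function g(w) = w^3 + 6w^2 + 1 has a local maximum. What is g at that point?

33

Critical points: g'(w) = 3w^2 + 12w vanishes at w = -4, 0.
Second-derivative test with g''(w) = 6w + 12: g''(-4) = -12 < 0 ⇒ local maximum; g''(0) = 12 > 0 ⇒ local minimum.
The local maximum is g(-4) = 33.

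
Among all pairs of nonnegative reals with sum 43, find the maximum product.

With x + y = 43, the product is P(x) = x(43 − x).
P'(x) = 43 − 2x = 0 gives x = 43/2; P'' = −2 < 0, so this is the maximum.
P = 43/2·43/2 = 1849/4.

1849/4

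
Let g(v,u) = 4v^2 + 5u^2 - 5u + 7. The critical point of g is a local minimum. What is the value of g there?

∂g/∂v = 8v = 0 and ∂g/∂u = 10u - 5 = 0, so (v, u) = (0, 1/2).
The Hessian has g_{vv} = 8, g_{uu} = 10, g_{vu} = 0, giving D = 80 > 0 with g_{vv} > 0, so the point is a local minimum.
g(0, 1/2) = 23/4.

23/4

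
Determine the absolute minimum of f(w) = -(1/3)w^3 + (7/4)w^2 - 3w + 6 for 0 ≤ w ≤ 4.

Differentiating, f'(w) = -w^2 + (7/2)w - 3; which vanishes at w = 3/2 and w = 2.
Evaluating at the critical points and endpoints: f(0) = 6,  f(3/2) = 69/16,  f(2) = 13/3,  f(4) = 2/3.
So the minimum is f(4) = 2/3.

2/3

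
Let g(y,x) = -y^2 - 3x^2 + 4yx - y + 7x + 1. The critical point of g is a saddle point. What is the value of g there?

-5

∂g/∂y = -2y + 4x - 1 = 0 and ∂g/∂x = 4y - 6x + 7 = 0, so (y, x) = (-11/2, -5/2).
The Hessian has g_{yy} = -2, g_{xx} = -6, g_{yx} = 4, giving D = -4 < 0, so the point is a saddle point.
g(-11/2, -5/2) = -5.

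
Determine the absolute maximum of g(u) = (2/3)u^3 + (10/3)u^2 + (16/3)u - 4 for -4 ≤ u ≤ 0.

Differentiating, g'(u) = 2u^2 + (20/3)u + 16/3; which vanishes at u = -2 and u = -4/3.
Evaluating at the critical points and endpoints: g(-4) = -44/3, g(-2) = -20/3, g(-4/3) = -548/81, g(0) = -4.
The maximum over the interval is -4, attained at u = 0.

-4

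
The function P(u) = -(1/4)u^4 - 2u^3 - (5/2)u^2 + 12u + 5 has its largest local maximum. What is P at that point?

Critical points: P'(u) = -u^3 - 6u^2 - 5u + 12 vanishes at u = -4, -3, 1.
Second-derivative test with P''(u) = -3u^2 - 12u - 5: P''(-4) = -5 < 0 ⇒ local maximum; P''(-3) = 4 > 0 ⇒ local minimum; P''(1) = -20 < 0 ⇒ local maximum.
Thus P has its largest local maximum at u = 1, with value 49/4.

49/4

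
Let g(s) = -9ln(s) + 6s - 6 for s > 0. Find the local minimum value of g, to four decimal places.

-0.6492

g'(s) = -9/s + 6 = 0 gives s = 3/2.
g''(s) = 9/s², which is positive for s > 0, so this is a local minimum.
g(3/2) = -9·ln(3/2) + 9 - 6 ≈ -0.6492.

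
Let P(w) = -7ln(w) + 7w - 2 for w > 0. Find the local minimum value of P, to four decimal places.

P'(w) = -7/w + 7 = 0 gives w = 1.
P''(w) = 7/w², which is positive for w > 0, so this is a local minimum.
P(1) = -7·ln(1) + 7 - 2 ≈ 5.0000.

5.0000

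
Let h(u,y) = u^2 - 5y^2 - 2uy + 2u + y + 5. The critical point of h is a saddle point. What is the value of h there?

35/8

∂h/∂u = 2u - 2y + 2 = 0 and ∂h/∂y = -2u - 10y + 1 = 0, so (u, y) = (-3/4, 1/4).
The Hessian has h_{uu} = 2, h_{yy} = -10, h_{uy} = -2, giving D = -24 < 0, so the point is a saddle point.
h(-3/4, 1/4) = 35/8.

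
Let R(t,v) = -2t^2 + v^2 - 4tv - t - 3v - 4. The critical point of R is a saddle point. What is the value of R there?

∂R/∂t = -4t - 4v - 1 = 0 and ∂R/∂v = -4t + 2v - 3 = 0, so (t, v) = (-7/12, 1/3).
The Hessian has R_{tt} = -4, R_{vv} = 2, R_{tv} = -4, giving D = -24 < 0, so the point is a saddle point.
R(-7/12, 1/3) = -101/24.

-101/24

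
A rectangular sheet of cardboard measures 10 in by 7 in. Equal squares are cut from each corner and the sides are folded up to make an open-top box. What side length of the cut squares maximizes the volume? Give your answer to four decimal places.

1.3520

With cut size x, the volume is V(x) = x(10 − 2x)(7 − 2x) for 0 < x < 3.5.
V'(x) = 12x^2 − 68x + 70. Setting V'(x) = 0 gives x ≈ 1.3520 (the root in (0, 3.5)).
V''(x) = 24x − 68 is negative there, so this is the maximum; V ≈ 42.3766.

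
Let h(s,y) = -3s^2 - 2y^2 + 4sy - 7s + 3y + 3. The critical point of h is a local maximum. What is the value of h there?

65/8

∂h/∂s = -6s + 4y - 7 = 0 and ∂h/∂y = 4s - 4y + 3 = 0, so (s, y) = (-2, -5/4).
The Hessian has h_{ss} = -6, h_{yy} = -4, h_{sy} = 4, giving D = 8 > 0 with h_{ss} < 0, so the point is a local maximum.
h(-2, -5/4) = 65/8.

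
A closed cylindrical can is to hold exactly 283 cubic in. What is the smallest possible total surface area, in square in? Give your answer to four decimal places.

238.6193

With radius r and height h, πr²h = 283 so h = 283/(πr²), and S(r) = 2πr² + 2πrh = 2πr² + 2·283/r.
S'(r) = 4πr − 2·283/r² = 0 ⇒ r³ = 283/(2π), so r ≈ 3.5580 and h = 2r ≈ 7.1159.
S''(r) = 4π + 4·283/r³ > 0, so this is the minimum; S ≈ 238.6193.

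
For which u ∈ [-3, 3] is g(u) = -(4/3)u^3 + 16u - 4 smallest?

The derivative is -4u^2 + 16, which vanishes at u = -2 and u = 2.
Compare values at every candidate in [-3, 3]: g(-3) = -16,  g(-2) = -76/3,  g(2) = 52/3,  g(3) = 8.
The minimum over the interval is -76/3, attained at u = -2.

-2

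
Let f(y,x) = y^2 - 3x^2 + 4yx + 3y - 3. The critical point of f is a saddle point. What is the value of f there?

-111/28

∂f/∂y = 2y + 4x + 3 = 0 and ∂f/∂x = 4y - 6x = 0, so (y, x) = (-9/14, -3/7).
The Hessian has f_{yy} = 2, f_{xx} = -6, f_{yx} = 4, giving D = -28 < 0, so the point is a saddle point.
f(-9/14, -3/7) = -111/28.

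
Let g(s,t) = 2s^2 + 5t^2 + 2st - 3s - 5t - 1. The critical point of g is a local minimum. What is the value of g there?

∂g/∂s = 4s + 2t - 3 = 0 and ∂g/∂t = 2s + 10t - 5 = 0, so (s, t) = (5/9, 7/18).
The Hessian has g_{ss} = 4, g_{tt} = 10, g_{st} = 2, giving D = 36 > 0 with g_{ss} > 0, so the point is a local minimum.
g(5/9, 7/18) = -101/36.

-101/36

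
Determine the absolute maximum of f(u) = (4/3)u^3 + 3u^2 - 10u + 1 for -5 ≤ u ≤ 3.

Differentiating, f'(u) = 4u^2 + 6u - 10; which vanishes at u = -5/2 and u = 1.
Compare values at every candidate in [-5, 3]: f(-5) = -122/3; f(-5/2) = 287/12; f(1) = -14/3; f(3) = 34.
So the maximum is f(3) = 34.

34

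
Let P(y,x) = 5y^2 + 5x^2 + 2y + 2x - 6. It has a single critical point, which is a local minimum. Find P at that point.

∂P/∂y = 10y + 2 = 0 and ∂P/∂x = 10x + 2 = 0, so (y, x) = (-1/5, -1/5).
The Hessian has P_{yy} = 10, P_{xx} = 10, P_{yx} = 0, giving D = 100 > 0 with P_{yy} > 0, so the point is a local minimum.
P(-1/5, -1/5) = -32/5.

-32/5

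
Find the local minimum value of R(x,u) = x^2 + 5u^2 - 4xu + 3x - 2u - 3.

-37/4

∂R/∂x = 2x - 4u + 3 = 0 and ∂R/∂u = -4x + 10u - 2 = 0, so (x, u) = (-11/2, -2).
The Hessian has R_{xx} = 2, R_{uu} = 10, R_{xu} = -4, giving D = 4 > 0 with R_{xx} > 0, so the point is a local minimum.
R(-11/2, -2) = -37/4.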